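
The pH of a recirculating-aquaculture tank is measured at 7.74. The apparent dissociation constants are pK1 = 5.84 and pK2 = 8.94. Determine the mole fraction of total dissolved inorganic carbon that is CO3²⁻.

α₂ = 0.0587

α₂ = 1 / (1 + [H⁺]/K2 + [H⁺]²/(K1K2)) = 1 / (1 + 10^+1.20 + 10^-0.70)
   = 1 / (1 + 15.849 + 0.19953) = 1/17.048 = 0.05866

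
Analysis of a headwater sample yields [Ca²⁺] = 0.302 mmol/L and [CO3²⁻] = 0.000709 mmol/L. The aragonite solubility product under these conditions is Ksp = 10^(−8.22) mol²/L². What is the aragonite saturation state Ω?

Ω = 0.0355

Ksp = 10^(−8.22) = 6.026×10^-9
Ω = [Ca²⁺][CO3²⁻]/Ksp = (0.302×10^-3)(0.000709×10^-3) / 6.026×10^-9 = 0.0355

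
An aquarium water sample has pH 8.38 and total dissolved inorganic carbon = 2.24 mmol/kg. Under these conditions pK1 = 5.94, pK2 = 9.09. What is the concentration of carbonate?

α₂ = 1 / (1 + [H⁺]/K2 + [H⁺]²/(K1K2)) = 1 / (1 + 10^+0.71 + 10^-1.73)
   = 1 / (1 + 5.1286 + 0.018621) = 1/6.1472 = 0.1627
[CO3²⁻] = α₂ × DIC = 0.1627 × 2.24 = 0.364 mmol/kg

[CO3²⁻] = 0.364 mmol/kg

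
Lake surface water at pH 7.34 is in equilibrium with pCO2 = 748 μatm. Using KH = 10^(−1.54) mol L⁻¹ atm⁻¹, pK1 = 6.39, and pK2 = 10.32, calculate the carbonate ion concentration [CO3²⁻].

[CO2*] = KH · pCO2 = 10^(−1.54) × 748×10^-6 = 2.157×10^-5 mol/L
α₀ = 1/(1 + K1/[H⁺] + K1K2/[H⁺]²) = 1/(1 + 10^+0.95 + 10^-2.03) = 0.1008
DIC = [CO2*]/α₀ = 2.157×10^-5 / 0.1008 = 0.2140 mmol/L
[CO3²⁻] = α₂·DIC; α₂ = 0.0009406, so [CO3²⁻] = 0.0009406 × 0.2140 = 0.000201 mmol/L = 0.201 μmol/L

[CO3²⁻] = 0.201 μmol/L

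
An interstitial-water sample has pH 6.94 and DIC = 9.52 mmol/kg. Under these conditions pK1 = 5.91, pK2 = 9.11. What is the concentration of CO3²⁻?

α₂ = 1 / (1 + [H⁺]/K2 + [H⁺]²/(K1K2)) = 1 / (1 + 10^+2.17 + 10^+1.14)
   = 1 / (1 + 147.91 + 13.804) = 1/162.71 = 0.006146
[CO3²⁻] = α₂ × DIC = 0.006146 × 9.52 = 0.0585 mmol/kg

[CO3²⁻] = 0.0585 mmol/kg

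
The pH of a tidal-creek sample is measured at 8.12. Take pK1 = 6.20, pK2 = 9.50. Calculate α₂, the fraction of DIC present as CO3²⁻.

α₂ = 0.0396

α₂ = 1 / (1 + [H⁺]/K2 + [H⁺]²/(K1K2)) = 1 / (1 + 10^+1.38 + 10^-0.54)
   = 1 / (1 + 23.988 + 0.28840) = 1/25.277 = 0.03956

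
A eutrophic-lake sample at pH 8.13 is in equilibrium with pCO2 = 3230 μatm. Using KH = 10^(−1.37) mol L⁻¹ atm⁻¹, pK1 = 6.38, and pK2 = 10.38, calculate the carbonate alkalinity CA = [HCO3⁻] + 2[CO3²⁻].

[CO2*] = KH · pCO2 = 10^(−1.37) × 3230×10^-6 = 1.378×10^-4 mol/L
α₀ = 1/(1 + K1/[H⁺] + K1K2/[H⁺]²) = 1/(1 + 10^+1.75 + 10^-0.50) = 0.01738
DIC = [CO2*]/α₀ = 1.378×10^-4 / 0.01738 = 7.930 mmol/L
CA = (α₁ + 2α₂)·DIC = (0.9771 + 2×0.005495) × 7.930 = 7.84 mmol/L

CA = 7.84 mmol/L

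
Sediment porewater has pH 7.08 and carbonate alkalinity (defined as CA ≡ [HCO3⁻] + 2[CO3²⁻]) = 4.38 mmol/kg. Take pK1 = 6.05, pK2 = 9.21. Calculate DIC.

DIC = 4.75 mmol/kg

CA = [HCO3⁻] + 2[CO3²⁻] = (α₁ + 2α₂)·DIC
At pH 7.08: [H⁺]/K1 = 10^-1.03 = 0.093325, K2/[H⁺] = 10^-2.13 = 0.0074131
α₁ = 1/(1 + 0.093325 + 0.0074131) = 1/1.1007 = 0.9085; α₂ = α₁·K2/[H⁺] = 0.006735
α₁ + 2α₂ = 0.9220
DIC = CA / (α₁ + 2α₂) = 4.38 / 0.9220 = 4.75 mmol/kg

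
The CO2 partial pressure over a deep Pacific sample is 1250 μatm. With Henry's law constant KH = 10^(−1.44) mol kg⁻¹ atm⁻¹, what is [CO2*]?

[CO2*] = 45.4 μmol/kg

KH = 10^(−1.44) = 3.631×10^-2 mol kg⁻¹ atm⁻¹
[CO2*] = KH · pCO2 = 3.631×10^-2 × 1250×10^-6 atm = 4.54×10^-5 mol/kg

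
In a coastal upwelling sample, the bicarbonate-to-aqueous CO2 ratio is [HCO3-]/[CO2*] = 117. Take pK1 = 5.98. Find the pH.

pH = 8.05

From K1 = [H⁺][HCO3-]/[CO2*]:  pH = pK1 + log₁₀([HCO3-]/[CO2*])
log₁₀(117) = +2.068
pH = 5.98 + (+2.068) = 8.05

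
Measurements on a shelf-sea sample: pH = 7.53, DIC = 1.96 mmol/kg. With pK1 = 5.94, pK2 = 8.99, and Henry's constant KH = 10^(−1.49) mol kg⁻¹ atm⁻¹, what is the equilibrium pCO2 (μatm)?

α₀ = 1 / (1 + K1/[H⁺] + K1K2/[H⁺]²) = 1 / (1 + 10^+1.59 + 10^+0.13)
   = 1 / (1 + 38.905 + 1.3490) = 1/41.253 = 0.02424
[CO2*] = α₀ × DIC = 0.02424 × 1.96 = 0.04751 mmol/kg
pCO2 = [CO2*]/KH = 4.751×10^-5 / 3.236×10^-2 = 1470 μatm

pCO2 = 1470 μatm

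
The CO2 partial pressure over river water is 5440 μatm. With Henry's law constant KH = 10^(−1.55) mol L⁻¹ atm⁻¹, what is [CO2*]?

KH = 10^(−1.55) = 2.818×10^-2 mol L⁻¹ atm⁻¹
[CO2*] = KH · pCO2 = 2.818×10^-2 × 5440×10^-6 atm = 1.53×10^-4 mol/L

[CO2*] = 153 μmol/L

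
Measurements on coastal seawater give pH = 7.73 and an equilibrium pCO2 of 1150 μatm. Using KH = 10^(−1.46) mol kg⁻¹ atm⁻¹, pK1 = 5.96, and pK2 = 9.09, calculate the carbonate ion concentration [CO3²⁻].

[CO3²⁻] = 0.102 mmol/kg

[CO2*] = KH · pCO2 = 10^(−1.46) × 1150×10^-6 = 3.987×10^-5 mol/kg
α₀ = 1/(1 + K1/[H⁺] + K1K2/[H⁺]²) = 1/(1 + 10^+1.77 + 10^+0.41) = 0.01601
DIC = [CO2*]/α₀ = 3.987×10^-5 / 0.01601 = 2.490 mmol/kg
[CO3²⁻] = α₂·DIC; α₂ = 0.04116, so [CO3²⁻] = 0.04116 × 2.490 = 0.102 mmol/kg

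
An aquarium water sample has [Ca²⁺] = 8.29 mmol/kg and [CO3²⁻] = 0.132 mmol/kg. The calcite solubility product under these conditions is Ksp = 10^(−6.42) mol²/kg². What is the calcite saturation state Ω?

Ω = 2.88

Ksp = 10^(−6.42) = 3.802×10^-7
Ω = [Ca²⁺][CO3²⁻]/Ksp = (8.29×10^-3)(0.132×10^-3) / 3.802×10^-7 = 2.88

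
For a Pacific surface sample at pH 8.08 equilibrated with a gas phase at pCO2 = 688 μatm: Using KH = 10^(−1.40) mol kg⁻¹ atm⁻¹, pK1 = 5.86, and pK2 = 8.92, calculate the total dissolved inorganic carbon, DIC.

DIC = 5.23 mmol/kg

[CO2*] = KH · pCO2 = 10^(−1.40) × 688×10^-6 = 2.739×10^-5 mol/kg
α₀ = 1/(1 + K1/[H⁺] + K1K2/[H⁺]²) = 1/(1 + 10^+2.22 + 10^+1.38) = 0.005237
DIC = [CO2*]/α₀ = 2.739×10^-5 / 0.005237 = 5.23 mmol/kg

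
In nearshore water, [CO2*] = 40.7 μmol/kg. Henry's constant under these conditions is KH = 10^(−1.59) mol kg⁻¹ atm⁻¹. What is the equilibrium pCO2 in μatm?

pCO2 = 1580 μatm

KH = 10^(−1.59) = 2.570×10^-2 mol kg⁻¹ atm⁻¹
pCO2 = [CO2*]/KH = 40.7×10^-6 / 2.570×10^-2 = 1.58×10^-3 atm = 1580 μatm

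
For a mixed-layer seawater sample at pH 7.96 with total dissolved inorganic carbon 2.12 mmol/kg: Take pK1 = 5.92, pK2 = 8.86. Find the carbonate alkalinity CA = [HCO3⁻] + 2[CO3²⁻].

CA = [HCO3⁻] + 2[CO3²⁻] = (α₁ + 2α₂)·DIC
At pH 7.96: [H⁺]/K1 = 10^-2.04 = 0.0091201, K2/[H⁺] = 10^-0.90 = 0.12589
α₁ = 1/(1 + 0.0091201 + 0.12589) = 1/1.1350 = 0.8810; α₂ = α₁·K2/[H⁺] = 0.1109
α₁ + 2α₂ = 1.1029
CA = 1.1029 × 2.12 = 2.34 mmol/kg

CA = 2.34 mmol/kg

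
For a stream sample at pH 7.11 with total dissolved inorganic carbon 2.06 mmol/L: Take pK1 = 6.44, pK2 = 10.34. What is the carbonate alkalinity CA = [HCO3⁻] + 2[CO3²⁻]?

CA = 1.70 mmol/L

CA = [HCO3⁻] + 2[CO3²⁻] = (α₁ + 2α₂)·DIC
At pH 7.11: [H⁺]/K1 = 10^-0.67 = 0.21380, K2/[H⁺] = 10^-3.23 = 0.00058884
α₁ = 1/(1 + 0.21380 + 0.00058884) = 1/1.2144 = 0.8235; α₂ = α₁·K2/[H⁺] = 0.0004849
α₁ + 2α₂ = 0.8244
CA = 0.8244 × 2.06 = 1.70 mmol/L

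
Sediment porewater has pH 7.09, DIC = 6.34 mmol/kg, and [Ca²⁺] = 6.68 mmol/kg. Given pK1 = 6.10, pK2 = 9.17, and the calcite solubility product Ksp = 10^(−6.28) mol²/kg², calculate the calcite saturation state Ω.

α₂ = 1 / (1 + [H⁺]/K2 + [H⁺]²/(K1K2)) = 1 / (1 + 10^+2.08 + 10^+1.09)
   = 1 / (1 + 120.23 + 12.303) = 1/133.53 = 0.007489
[CO3²⁻] = α₂ × DIC = 0.007489 × 6.34 = 0.04748 mmol/kg
Ksp = 10^(−6.28) = 5.248×10^-7
Ω = [Ca²⁺][CO3²⁻]/Ksp = (6.68×10^-3)(4.748×10^-5) / 5.248×10^-7 = 0.604

Ω = 0.604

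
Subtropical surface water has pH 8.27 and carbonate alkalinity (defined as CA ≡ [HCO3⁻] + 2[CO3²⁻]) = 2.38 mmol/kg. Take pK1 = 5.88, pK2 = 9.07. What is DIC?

CA = [HCO3⁻] + 2[CO3²⁻] = (α₁ + 2α₂)·DIC
At pH 8.27: [H⁺]/K1 = 10^-2.39 = 0.0040738, K2/[H⁺] = 10^-0.80 = 0.15849
α₁ = 1/(1 + 0.0040738 + 0.15849) = 1/1.1626 = 0.8602; α₂ = α₁·K2/[H⁺] = 0.1363
α₁ + 2α₂ = 1.1328
DIC = CA / (α₁ + 2α₂) = 2.38 / 1.1328 = 2.10 mmol/kg

DIC = 2.10 mmol/kg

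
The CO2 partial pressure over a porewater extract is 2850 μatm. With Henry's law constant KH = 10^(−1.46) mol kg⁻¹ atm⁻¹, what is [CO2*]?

[CO2*] = 98.8 μmol/kg

KH = 10^(−1.46) = 3.467×10^-2 mol kg⁻¹ atm⁻¹
[CO2*] = KH · pCO2 = 3.467×10^-2 × 2850×10^-6 atm = 9.88×10^-5 mol/kg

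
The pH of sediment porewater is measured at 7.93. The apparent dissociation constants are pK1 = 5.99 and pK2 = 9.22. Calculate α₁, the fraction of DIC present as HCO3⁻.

α₁ = 1 / (1 + [H⁺]/K1 + K2/[H⁺]) = 1 / (1 + 10^-1.94 + 10^-1.29)
   = 1 / (1 + 0.011482 + 0.051286) = 1/1.0628 = 0.9409

α₁ = 0.941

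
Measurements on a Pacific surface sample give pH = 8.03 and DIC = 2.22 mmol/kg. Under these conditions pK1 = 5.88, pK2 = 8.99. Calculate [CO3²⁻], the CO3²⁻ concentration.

α₂ = 1 / (1 + [H⁺]/K2 + [H⁺]²/(K1K2)) = 1 / (1 + 10^+0.96 + 10^-1.19)
   = 1 / (1 + 9.1201 + 0.064565) = 1/10.185 = 0.09819
[CO3²⁻] = α₂ × DIC = 0.09819 × 2.22 = 0.218 mmol/kg

[CO3²⁻] = 0.218 mmol/kg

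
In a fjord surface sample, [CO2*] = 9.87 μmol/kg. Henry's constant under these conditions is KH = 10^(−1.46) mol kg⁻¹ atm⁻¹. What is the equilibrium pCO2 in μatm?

KH = 10^(−1.46) = 3.467×10^-2 mol kg⁻¹ atm⁻¹
pCO2 = [CO2*]/KH = 9.87×10^-6 / 3.467×10^-2 = 2.85×10^-4 atm = 285 μatm

pCO2 = 285 μatm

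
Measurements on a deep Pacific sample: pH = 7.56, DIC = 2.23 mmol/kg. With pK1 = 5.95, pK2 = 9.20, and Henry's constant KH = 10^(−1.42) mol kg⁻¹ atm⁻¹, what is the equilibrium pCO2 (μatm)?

α₀ = 1 / (1 + K1/[H⁺] + K1K2/[H⁺]²) = 1 / (1 + 10^+1.61 + 10^-0.03)
   = 1 / (1 + 40.738 + 0.93325) = 1/42.671 = 0.02343
[CO2*] = α₀ × DIC = 0.02343 × 2.23 = 0.05226 mmol/kg
pCO2 = [CO2*]/KH = 5.226×10^-5 / 3.802×10^-2 = 1370 μatm

pCO2 = 1370 μatm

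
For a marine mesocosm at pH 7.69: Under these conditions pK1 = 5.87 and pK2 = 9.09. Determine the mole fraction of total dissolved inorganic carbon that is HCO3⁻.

α₁ = 1 / (1 + [H⁺]/K1 + K2/[H⁺]) = 1 / (1 + 10^-1.82 + 10^-1.40)
   = 1 / (1 + 0.015136 + 0.039811) = 1/1.0549 = 0.9479

α₁ = 0.948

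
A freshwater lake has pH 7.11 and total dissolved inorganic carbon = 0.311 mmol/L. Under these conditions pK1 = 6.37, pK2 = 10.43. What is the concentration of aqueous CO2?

[CO2*] = 0.0479 mmol/L

α₀ = 1 / (1 + K1/[H⁺] + K1K2/[H⁺]²) = 1 / (1 + 10^+0.74 + 10^-2.58)
   = 1 / (1 + 5.4954 + 0.0026303) = 1/6.4980 = 0.1539
[CO2*] = α₀ × DIC = 0.1539 × 0.311 = 0.0479 mmol/L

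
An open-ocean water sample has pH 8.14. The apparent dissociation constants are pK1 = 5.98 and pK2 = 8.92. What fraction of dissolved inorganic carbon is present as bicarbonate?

α₁ = 0.853

α₁ = 1 / (1 + [H⁺]/K1 + K2/[H⁺]) = 1 / (1 + 10^-2.16 + 10^-0.78)
   = 1 / (1 + 0.0069183 + 0.16596) = 1/1.1729 = 0.8526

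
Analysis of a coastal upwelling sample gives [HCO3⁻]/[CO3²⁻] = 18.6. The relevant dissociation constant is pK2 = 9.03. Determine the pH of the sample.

From K2 = [H⁺][CO3²⁻]/[HCO3⁻]:  pH = pK2 − log₁₀([HCO3⁻]/[CO3²⁻])
log₁₀(18.6) = +1.270
pH = 9.03 − (+1.270) = 7.76

pH = 7.76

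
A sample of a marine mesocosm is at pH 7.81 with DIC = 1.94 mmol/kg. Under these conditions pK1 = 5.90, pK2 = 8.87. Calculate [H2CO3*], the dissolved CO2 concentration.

α₀ = 1 / (1 + K1/[H⁺] + K1K2/[H⁺]²) = 1 / (1 + 10^+1.91 + 10^+0.85)
   = 1 / (1 + 81.283 + 7.0795) = 1/89.363 = 0.01119
[CO2*] = α₀ × DIC = 0.01119 × 1.94 = 0.0217 mmol/kg

[CO2*] = 0.0217 mmol/kg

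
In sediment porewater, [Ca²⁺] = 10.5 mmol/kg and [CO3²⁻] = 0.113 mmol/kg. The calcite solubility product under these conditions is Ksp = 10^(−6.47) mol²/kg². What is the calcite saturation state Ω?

Ω = 3.50

Ksp = 10^(−6.47) = 3.388×10^-7
Ω = [Ca²⁺][CO3²⁻]/Ksp = (10.5×10^-3)(0.113×10^-3) / 3.388×10^-7 = 3.50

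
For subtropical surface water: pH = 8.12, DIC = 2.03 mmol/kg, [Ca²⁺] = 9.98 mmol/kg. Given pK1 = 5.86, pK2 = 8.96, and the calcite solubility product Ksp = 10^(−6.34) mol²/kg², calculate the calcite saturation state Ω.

α₂ = 1 / (1 + [H⁺]/K2 + [H⁺]²/(K1K2)) = 1 / (1 + 10^+0.84 + 10^-1.42)
   = 1 / (1 + 6.9183 + 0.038019) = 1/7.9563 = 0.1257
[CO3²⁻] = α₂ × DIC = 0.1257 × 2.03 = 0.2551 mmol/kg
Ksp = 10^(−6.34) = 4.571×10^-7
Ω = [Ca²⁺][CO3²⁻]/Ksp = (9.98×10^-3)(2.551×10^-4) / 4.571×10^-7 = 5.57

Ω = 5.57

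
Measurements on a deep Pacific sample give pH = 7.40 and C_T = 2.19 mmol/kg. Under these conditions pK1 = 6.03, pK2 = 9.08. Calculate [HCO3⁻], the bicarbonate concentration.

[HCO3⁻] = 2.06 mmol/kg

α₁ = 1 / (1 + [H⁺]/K1 + K2/[H⁺]) = 1 / (1 + 10^-1.37 + 10^-1.68)
   = 1 / (1 + 0.042658 + 0.020893) = 1/1.0636 = 0.9402
[HCO3⁻] = α₁ × DIC = 0.9402 × 2.19 = 2.06 mmol/kg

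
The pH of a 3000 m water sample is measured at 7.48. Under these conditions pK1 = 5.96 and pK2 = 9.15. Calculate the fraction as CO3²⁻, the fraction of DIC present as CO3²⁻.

α₂ = 0.0203

α₂ = 1 / (1 + [H⁺]/K2 + [H⁺]²/(K1K2)) = 1 / (1 + 10^+1.67 + 10^+0.15)
   = 1 / (1 + 46.774 + 1.4125) = 1/49.186 = 0.02033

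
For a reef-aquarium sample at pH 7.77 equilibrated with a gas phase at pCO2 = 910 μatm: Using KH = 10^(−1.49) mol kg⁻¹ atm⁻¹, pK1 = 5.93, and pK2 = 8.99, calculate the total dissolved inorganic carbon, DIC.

DIC = 2.19 mmol/kg

[CO2*] = KH · pCO2 = 10^(−1.49) × 910×10^-6 = 2.945×10^-5 mol/kg
α₀ = 1/(1 + K1/[H⁺] + K1K2/[H⁺]²) = 1/(1 + 10^+1.84 + 10^+0.62) = 0.01345
DIC = [CO2*]/α₀ = 2.945×10^-5 / 0.01345 = 2.19 mmol/kg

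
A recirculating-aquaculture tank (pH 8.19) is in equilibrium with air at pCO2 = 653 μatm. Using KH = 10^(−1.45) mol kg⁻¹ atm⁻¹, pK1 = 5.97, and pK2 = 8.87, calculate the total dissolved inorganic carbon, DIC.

[CO2*] = KH · pCO2 = 10^(−1.45) × 653×10^-6 = 2.317×10^-5 mol/kg
α₀ = 1/(1 + K1/[H⁺] + K1K2/[H⁺]²) = 1/(1 + 10^+2.22 + 10^+1.54) = 0.004960
DIC = [CO2*]/α₀ = 2.317×10^-5 / 0.004960 = 4.67 mmol/kg

DIC = 4.67 mmol/kg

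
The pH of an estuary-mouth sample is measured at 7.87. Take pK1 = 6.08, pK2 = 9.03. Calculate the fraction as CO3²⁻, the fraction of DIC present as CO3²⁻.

α₂ = 0.0637

α₂ = 1 / (1 + [H⁺]/K2 + [H⁺]²/(K1K2)) = 1 / (1 + 10^+1.16 + 10^-0.63)
   = 1 / (1 + 14.454 + 0.23442) = 1/15.689 = 0.06374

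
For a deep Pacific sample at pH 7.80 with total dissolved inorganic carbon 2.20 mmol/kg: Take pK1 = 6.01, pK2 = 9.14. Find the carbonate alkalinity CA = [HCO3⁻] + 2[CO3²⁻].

CA = [HCO3⁻] + 2[CO3²⁻] = (α₁ + 2α₂)·DIC
At pH 7.80: [H⁺]/K1 = 10^-1.79 = 0.016218, K2/[H⁺] = 10^-1.34 = 0.045709
α₁ = 1/(1 + 0.016218 + 0.045709) = 1/1.0619 = 0.9417; α₂ = α₁·K2/[H⁺] = 0.04304
α₁ + 2α₂ = 1.0278
CA = 1.0278 × 2.20 = 2.26 mmol/kg

CA = 2.26 mmol/kg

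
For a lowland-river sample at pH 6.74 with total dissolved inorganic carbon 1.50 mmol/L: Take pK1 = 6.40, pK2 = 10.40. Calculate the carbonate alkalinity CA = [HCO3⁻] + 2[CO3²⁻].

CA = [HCO3⁻] + 2[CO3²⁻] = (α₁ + 2α₂)·DIC
At pH 6.74: [H⁺]/K1 = 10^-0.34 = 0.45709, K2/[H⁺] = 10^-3.66 = 0.00021878
α₁ = 1/(1 + 0.45709 + 0.00021878) = 1/1.4573 = 0.6862; α₂ = α₁·K2/[H⁺] = 0.0001501
α₁ + 2α₂ = 0.6865
CA = 0.6865 × 1.50 = 1.03 mmol/L

CA = 1.03 mmol/L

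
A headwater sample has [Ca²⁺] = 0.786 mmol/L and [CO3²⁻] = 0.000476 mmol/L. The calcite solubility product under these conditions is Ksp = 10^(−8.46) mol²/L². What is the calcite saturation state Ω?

Ksp = 10^(−8.46) = 3.467×10^-9
Ω = [Ca²⁺][CO3²⁻]/Ksp = (0.786×10^-3)(0.000476×10^-3) / 3.467×10^-9 = 0.108

Ω = 0.108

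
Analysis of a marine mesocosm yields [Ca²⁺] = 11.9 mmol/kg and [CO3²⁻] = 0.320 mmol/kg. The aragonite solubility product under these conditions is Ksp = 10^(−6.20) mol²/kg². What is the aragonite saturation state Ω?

Ksp = 10^(−6.20) = 6.310×10^-7
Ω = [Ca²⁺][CO3²⁻]/Ksp = (11.9×10^-3)(0.320×10^-3) / 6.310×10^-7 = 6.04

Ω = 6.04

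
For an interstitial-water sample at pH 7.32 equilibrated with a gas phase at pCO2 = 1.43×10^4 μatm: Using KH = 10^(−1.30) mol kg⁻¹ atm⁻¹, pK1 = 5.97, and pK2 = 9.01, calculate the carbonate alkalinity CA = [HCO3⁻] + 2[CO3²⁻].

CA = 16.7 mmol/kg

[CO2*] = KH · pCO2 = 10^(−1.30) × 1.43×10^4×10^-6 = 7.167×10^-4 mol/kg
α₀ = 1/(1 + K1/[H⁺] + K1K2/[H⁺]²) = 1/(1 + 10^+1.35 + 10^-0.34) = 0.04194
DIC = [CO2*]/α₀ = 7.167×10^-4 / 0.04194 = 17.09 mmol/kg
CA = (α₁ + 2α₂)·DIC = (0.9389 + 2×0.01917) × 17.09 = 16.7 mmol/kg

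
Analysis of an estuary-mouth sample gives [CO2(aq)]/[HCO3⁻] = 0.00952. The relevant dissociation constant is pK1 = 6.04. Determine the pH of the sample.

From K1 = [H⁺][HCO3⁻]/[CO2(aq)]:  pH = pK1 − log₁₀([CO2(aq)]/[HCO3⁻])
log₁₀(0.00952) = -2.021
pH = 6.04 − (-2.021) = 8.06

pH = 8.06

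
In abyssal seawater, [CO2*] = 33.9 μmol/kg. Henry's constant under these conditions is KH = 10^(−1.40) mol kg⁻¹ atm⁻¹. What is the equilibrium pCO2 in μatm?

KH = 10^(−1.40) = 3.981×10^-2 mol kg⁻¹ atm⁻¹
pCO2 = [CO2*]/KH = 33.9×10^-6 / 3.981×10^-2 = 8.52×10^-4 atm = 852 μatm

pCO2 = 852 μatm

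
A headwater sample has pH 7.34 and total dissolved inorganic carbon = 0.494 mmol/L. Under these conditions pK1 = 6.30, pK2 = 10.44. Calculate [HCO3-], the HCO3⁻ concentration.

[HCO3⁻] = 0.452 mmol/L

α₁ = 1 / (1 + [H⁺]/K1 + K2/[H⁺]) = 1 / (1 + 10^-1.04 + 10^-3.10)
   = 1 / (1 + 0.091201 + 0.00079433) = 1/1.0920 = 0.9158
[HCO3⁻] = α₁ × DIC = 0.9158 × 0.494 = 0.452 mmol/L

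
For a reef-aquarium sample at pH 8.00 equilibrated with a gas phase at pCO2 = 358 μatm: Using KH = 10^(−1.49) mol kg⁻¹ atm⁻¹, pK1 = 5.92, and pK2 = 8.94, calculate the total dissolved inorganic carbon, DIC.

DIC = 1.56 mmol/kg

[CO2*] = KH · pCO2 = 10^(−1.49) × 358×10^-6 = 1.158×10^-5 mol/kg
α₀ = 1/(1 + K1/[H⁺] + K1K2/[H⁺]²) = 1/(1 + 10^+2.08 + 10^+1.14) = 0.007406
DIC = [CO2*]/α₀ = 1.158×10^-5 / 0.007406 = 1.56 mmol/kg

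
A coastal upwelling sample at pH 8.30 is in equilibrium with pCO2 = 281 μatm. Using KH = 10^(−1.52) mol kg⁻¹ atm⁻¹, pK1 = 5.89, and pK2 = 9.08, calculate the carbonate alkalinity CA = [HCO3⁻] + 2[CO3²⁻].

[CO2*] = KH · pCO2 = 10^(−1.52) × 281×10^-6 = 8.486×10^-6 mol/kg
α₀ = 1/(1 + K1/[H⁺] + K1K2/[H⁺]²) = 1/(1 + 10^+2.41 + 10^+1.63) = 0.003326
DIC = [CO2*]/α₀ = 8.486×10^-6 / 0.003326 = 2.552 mmol/kg
CA = (α₁ + 2α₂)·DIC = (0.8548 + 2×0.1419) × 2.552 = 2.91 mmol/kg

CA = 2.91 mmol/kg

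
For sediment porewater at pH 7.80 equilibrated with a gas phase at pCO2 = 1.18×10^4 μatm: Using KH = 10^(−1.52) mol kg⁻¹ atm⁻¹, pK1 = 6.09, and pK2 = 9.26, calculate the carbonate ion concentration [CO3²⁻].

[CO2*] = KH · pCO2 = 10^(−1.52) × 1.18×10^4×10^-6 = 3.564×10^-4 mol/kg
α₀ = 1/(1 + K1/[H⁺] + K1K2/[H⁺]²) = 1/(1 + 10^+1.71 + 10^+0.25) = 0.01850
DIC = [CO2*]/α₀ = 3.564×10^-4 / 0.01850 = 19.27 mmol/kg
[CO3²⁻] = α₂·DIC; α₂ = 0.03289, so [CO3²⁻] = 0.03289 × 19.27 = 0.634 mmol/kg

[CO3²⁻] = 0.634 mmol/kg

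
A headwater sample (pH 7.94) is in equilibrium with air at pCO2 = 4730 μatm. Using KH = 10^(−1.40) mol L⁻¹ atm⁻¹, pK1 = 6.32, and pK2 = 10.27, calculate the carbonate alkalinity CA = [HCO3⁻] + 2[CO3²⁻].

[CO2*] = KH · pCO2 = 10^(−1.40) × 4730×10^-6 = 1.883×10^-4 mol/L
α₀ = 1/(1 + K1/[H⁺] + K1K2/[H⁺]²) = 1/(1 + 10^+1.62 + 10^-0.71) = 0.02332
DIC = [CO2*]/α₀ = 1.883×10^-4 / 0.02332 = 8.075 mmol/L
CA = (α₁ + 2α₂)·DIC = (0.9721 + 2×0.004547) × 8.075 = 7.92 mmol/L

CA = 7.92 mmol/L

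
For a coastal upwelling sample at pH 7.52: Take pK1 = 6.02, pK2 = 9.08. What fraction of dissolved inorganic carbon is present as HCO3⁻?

α₁ = 1 / (1 + [H⁺]/K1 + K2/[H⁺]) = 1 / (1 + 10^-1.50 + 10^-1.56)
   = 1 / (1 + 0.031623 + 0.027542) = 1/1.0592 = 0.9441

α₁ = 0.944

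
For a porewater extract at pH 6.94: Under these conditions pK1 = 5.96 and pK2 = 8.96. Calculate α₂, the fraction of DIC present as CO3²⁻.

α₂ = 0.00857

α₂ = 1 / (1 + [H⁺]/K2 + [H⁺]²/(K1K2)) = 1 / (1 + 10^+2.02 + 10^+1.04)
   = 1 / (1 + 104.71 + 10.965) = 1/116.68 = 0.008571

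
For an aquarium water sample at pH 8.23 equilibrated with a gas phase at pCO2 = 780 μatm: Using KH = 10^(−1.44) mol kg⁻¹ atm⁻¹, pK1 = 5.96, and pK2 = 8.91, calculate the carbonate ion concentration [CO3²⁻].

[CO3²⁻] = 1.10 mmol/kg

[CO2*] = KH · pCO2 = 10^(−1.44) × 780×10^-6 = 2.832×10^-5 mol/kg
α₀ = 1/(1 + K1/[H⁺] + K1K2/[H⁺]²) = 1/(1 + 10^+2.27 + 10^+1.59) = 0.004423
DIC = [CO2*]/α₀ = 2.832×10^-5 / 0.004423 = 6.404 mmol/kg
[CO3²⁻] = α₂·DIC; α₂ = 0.1721, so [CO3²⁻] = 0.1721 × 6.404 = 1.10 mmol/kg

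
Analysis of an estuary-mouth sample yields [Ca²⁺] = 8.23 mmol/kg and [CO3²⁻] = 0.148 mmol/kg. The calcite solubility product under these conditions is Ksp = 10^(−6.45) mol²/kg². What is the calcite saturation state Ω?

Ω = 3.43

Ksp = 10^(−6.45) = 3.548×10^-7
Ω = [Ca²⁺][CO3²⁻]/Ksp = (8.23×10^-3)(0.148×10^-3) / 3.548×10^-7 = 3.43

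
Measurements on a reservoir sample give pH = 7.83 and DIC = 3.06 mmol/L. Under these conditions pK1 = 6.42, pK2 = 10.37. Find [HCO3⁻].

α₁ = 1 / (1 + [H⁺]/K1 + K2/[H⁺]) = 1 / (1 + 10^-1.41 + 10^-2.54)
   = 1 / (1 + 0.038905 + 0.0028840) = 1/1.0418 = 0.9599
[HCO3⁻] = α₁ × DIC = 0.9599 × 3.06 = 2.94 mmol/L

[HCO3⁻] = 2.94 mmol/L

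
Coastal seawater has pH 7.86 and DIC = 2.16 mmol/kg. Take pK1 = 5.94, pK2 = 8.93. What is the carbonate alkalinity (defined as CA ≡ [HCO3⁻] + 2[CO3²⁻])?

CA = 2.30 mmol/kg

CA = [HCO3⁻] + 2[CO3²⁻] = (α₁ + 2α₂)·DIC
At pH 7.86: [H⁺]/K1 = 10^-1.92 = 0.012023, K2/[H⁺] = 10^-1.07 = 0.085114
α₁ = 1/(1 + 0.012023 + 0.085114) = 1/1.0971 = 0.9115; α₂ = α₁·K2/[H⁺] = 0.07758
α₁ + 2α₂ = 1.0666
CA = 1.0666 × 2.16 = 2.30 mmol/kg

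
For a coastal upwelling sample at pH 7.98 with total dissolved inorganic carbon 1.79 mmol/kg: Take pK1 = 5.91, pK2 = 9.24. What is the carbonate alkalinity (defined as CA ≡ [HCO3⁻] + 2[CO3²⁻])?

CA = 1.87 mmol/kg

CA = [HCO3⁻] + 2[CO3²⁻] = (α₁ + 2α₂)·DIC
At pH 7.98: [H⁺]/K1 = 10^-2.07 = 0.0085114, K2/[H⁺] = 10^-1.26 = 0.054954
α₁ = 1/(1 + 0.0085114 + 0.054954) = 1/1.0635 = 0.9403; α₂ = α₁·K2/[H⁺] = 0.05167
α₁ + 2α₂ = 1.0437
CA = 1.0437 × 1.79 = 1.87 mmol/kg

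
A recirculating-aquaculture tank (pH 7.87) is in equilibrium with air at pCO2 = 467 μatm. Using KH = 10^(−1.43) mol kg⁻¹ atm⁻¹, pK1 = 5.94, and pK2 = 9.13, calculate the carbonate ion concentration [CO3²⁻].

[CO3²⁻] = 0.0812 mmol/kg

[CO2*] = KH · pCO2 = 10^(−1.43) × 467×10^-6 = 1.735×10^-5 mol/kg
α₀ = 1/(1 + K1/[H⁺] + K1K2/[H⁺]²) = 1/(1 + 10^+1.93 + 10^+0.67) = 0.01101
DIC = [CO2*]/α₀ = 1.735×10^-5 / 0.01101 = 1.575 mmol/kg
[CO3²⁻] = α₂·DIC; α₂ = 0.05152, so [CO3²⁻] = 0.05152 × 1.575 = 0.0812 mmol/kg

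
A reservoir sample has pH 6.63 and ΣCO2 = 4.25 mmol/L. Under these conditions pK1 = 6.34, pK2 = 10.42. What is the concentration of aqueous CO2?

α₀ = 1 / (1 + K1/[H⁺] + K1K2/[H⁺]²) = 1 / (1 + 10^+0.29 + 10^-3.50)
   = 1 / (1 + 1.9498 + 0.00031623) = 1/2.9502 = 0.3390
[CO2*] = α₀ × DIC = 0.3390 × 4.25 = 1.44 mmol/L

[CO2*] = 1.44 mmol/L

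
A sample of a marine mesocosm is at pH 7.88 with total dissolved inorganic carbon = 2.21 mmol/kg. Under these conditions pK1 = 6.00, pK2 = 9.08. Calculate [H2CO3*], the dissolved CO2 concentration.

[CO2*] = 0.0271 mmol/kg

α₀ = 1 / (1 + K1/[H⁺] + K1K2/[H⁺]²) = 1 / (1 + 10^+1.88 + 10^+0.68)
   = 1 / (1 + 75.858 + 4.7863) = 1/81.644 = 0.01225
[CO2*] = α₀ × DIC = 0.01225 × 2.21 = 0.0271 mmol/kg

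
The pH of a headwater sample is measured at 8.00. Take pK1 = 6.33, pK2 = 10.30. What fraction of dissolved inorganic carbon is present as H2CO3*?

α₀ = 0.0208

α₀ = 1 / (1 + K1/[H⁺] + K1K2/[H⁺]²) = 1 / (1 + 10^+1.67 + 10^-0.63)
   = 1 / (1 + 46.774 + 0.23442) = 1/48.008 = 0.02083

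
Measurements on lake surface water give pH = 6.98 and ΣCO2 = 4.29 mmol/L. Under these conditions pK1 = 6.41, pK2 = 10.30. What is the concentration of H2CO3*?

α₀ = 1 / (1 + K1/[H⁺] + K1K2/[H⁺]²) = 1 / (1 + 10^+0.57 + 10^-2.75)
   = 1 / (1 + 3.7154 + 0.0017783) = 1/4.7171 = 0.2120
[CO2*] = α₀ × DIC = 0.2120 × 4.29 = 0.909 mmol/L

[CO2*] = 0.909 mmol/L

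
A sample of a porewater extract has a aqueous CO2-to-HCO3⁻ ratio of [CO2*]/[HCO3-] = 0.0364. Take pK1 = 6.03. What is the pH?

pH = 7.47

From K1 = [H⁺][HCO3-]/[CO2*]:  pH = pK1 − log₁₀([CO2*]/[HCO3-])
log₁₀(0.0364) = -1.439
pH = 6.03 − (-1.439) = 7.47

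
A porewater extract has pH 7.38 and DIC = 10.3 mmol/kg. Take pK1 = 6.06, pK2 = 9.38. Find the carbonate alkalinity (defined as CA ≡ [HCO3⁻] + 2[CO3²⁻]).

CA = [HCO3⁻] + 2[CO3²⁻] = (α₁ + 2α₂)·DIC
At pH 7.38: [H⁺]/K1 = 10^-1.32 = 0.047863, K2/[H⁺] = 10^-2.00 = 0.010000
α₁ = 1/(1 + 0.047863 + 0.010000) = 1/1.0579 = 0.9453; α₂ = α₁·K2/[H⁺] = 0.009453
α₁ + 2α₂ = 0.9642
CA = 0.9642 × 10.3 = 9.93 mmol/kg

CA = 9.93 mmol/kg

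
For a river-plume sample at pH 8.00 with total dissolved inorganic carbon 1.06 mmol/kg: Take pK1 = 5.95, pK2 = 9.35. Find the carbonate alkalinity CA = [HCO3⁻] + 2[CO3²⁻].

CA = 1.10 mmol/kg

CA = [HCO3⁻] + 2[CO3²⁻] = (α₁ + 2α₂)·DIC
At pH 8.00: [H⁺]/K1 = 10^-2.05 = 0.0089125, K2/[H⁺] = 10^-1.35 = 0.044668
α₁ = 1/(1 + 0.0089125 + 0.044668) = 1/1.0536 = 0.9491; α₂ = α₁·K2/[H⁺] = 0.04240
α₁ + 2α₂ = 1.0339
CA = 1.0339 × 1.06 = 1.10 mmol/kg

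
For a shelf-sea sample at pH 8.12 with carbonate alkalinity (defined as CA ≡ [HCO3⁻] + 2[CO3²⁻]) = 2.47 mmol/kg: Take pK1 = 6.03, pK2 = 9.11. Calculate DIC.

DIC = 2.28 mmol/kg

CA = [HCO3⁻] + 2[CO3²⁻] = (α₁ + 2α₂)·DIC
At pH 8.12: [H⁺]/K1 = 10^-2.09 = 0.0081283, K2/[H⁺] = 10^-0.99 = 0.10233
α₁ = 1/(1 + 0.0081283 + 0.10233) = 1/1.1105 = 0.9005; α₂ = α₁·K2/[H⁺] = 0.09215
α₁ + 2α₂ = 1.0848
DIC = CA / (α₁ + 2α₂) = 2.47 / 1.0848 = 2.28 mmol/kg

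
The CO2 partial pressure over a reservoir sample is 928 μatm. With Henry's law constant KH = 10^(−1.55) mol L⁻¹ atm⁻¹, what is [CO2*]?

[CO2*] = 26.2 μmol/L

KH = 10^(−1.55) = 2.818×10^-2 mol L⁻¹ atm⁻¹
[CO2*] = KH · pCO2 = 2.818×10^-2 × 928×10^-6 atm = 2.62×10^-5 mol/L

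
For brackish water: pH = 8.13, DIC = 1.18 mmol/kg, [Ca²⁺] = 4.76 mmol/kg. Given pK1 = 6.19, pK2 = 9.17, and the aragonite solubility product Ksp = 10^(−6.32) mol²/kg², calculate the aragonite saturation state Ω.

α₂ = 1 / (1 + [H⁺]/K2 + [H⁺]²/(K1K2)) = 1 / (1 + 10^+1.04 + 10^-0.90)
   = 1 / (1 + 10.965 + 0.12589) = 1/12.091 = 0.08271
[CO3²⁻] = α₂ × DIC = 0.08271 × 1.18 = 0.09760 mmol/kg
Ksp = 10^(−6.32) = 4.786×10^-7
Ω = [Ca²⁺][CO3²⁻]/Ksp = (4.76×10^-3)(9.760×10^-5) / 4.786×10^-7 = 0.971

Ω = 0.971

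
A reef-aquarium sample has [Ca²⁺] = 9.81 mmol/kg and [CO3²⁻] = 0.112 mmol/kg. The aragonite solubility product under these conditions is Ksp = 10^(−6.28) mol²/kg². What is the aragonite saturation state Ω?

Ksp = 10^(−6.28) = 5.248×10^-7
Ω = [Ca²⁺][CO3²⁻]/Ksp = (9.81×10^-3)(0.112×10^-3) / 5.248×10^-7 = 2.09

Ω = 2.09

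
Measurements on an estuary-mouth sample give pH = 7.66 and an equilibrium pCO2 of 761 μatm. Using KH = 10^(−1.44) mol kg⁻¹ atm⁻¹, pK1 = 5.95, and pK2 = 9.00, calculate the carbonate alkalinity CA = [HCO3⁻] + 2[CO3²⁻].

[CO2*] = KH · pCO2 = 10^(−1.44) × 761×10^-6 = 2.763×10^-5 mol/kg
α₀ = 1/(1 + K1/[H⁺] + K1K2/[H⁺]²) = 1/(1 + 10^+1.71 + 10^+0.37) = 0.01830
DIC = [CO2*]/α₀ = 2.763×10^-5 / 0.01830 = 1.509 mmol/kg
CA = (α₁ + 2α₂)·DIC = (0.9388 + 2×0.04291) × 1.509 = 1.55 mmol/kg

CA = 1.55 mmol/kg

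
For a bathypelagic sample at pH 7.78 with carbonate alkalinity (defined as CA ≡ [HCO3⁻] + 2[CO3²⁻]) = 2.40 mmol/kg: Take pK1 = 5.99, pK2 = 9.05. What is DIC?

DIC = 2.32 mmol/kg

CA = [HCO3⁻] + 2[CO3²⁻] = (α₁ + 2α₂)·DIC
At pH 7.78: [H⁺]/K1 = 10^-1.79 = 0.016218, K2/[H⁺] = 10^-1.27 = 0.053703
α₁ = 1/(1 + 0.016218 + 0.053703) = 1/1.0699 = 0.9346; α₂ = α₁·K2/[H⁺] = 0.05019
α₁ + 2α₂ = 1.0350
DIC = CA / (α₁ + 2α₂) = 2.40 / 1.0350 = 2.32 mmol/kg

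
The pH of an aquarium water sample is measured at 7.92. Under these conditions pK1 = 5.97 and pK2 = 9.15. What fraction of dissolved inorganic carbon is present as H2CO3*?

α₀ = 0.0105

α₀ = 1 / (1 + K1/[H⁺] + K1K2/[H⁺]²) = 1 / (1 + 10^+1.95 + 10^+0.72)
   = 1 / (1 + 89.125 + 5.2481) = 1/95.373 = 0.01049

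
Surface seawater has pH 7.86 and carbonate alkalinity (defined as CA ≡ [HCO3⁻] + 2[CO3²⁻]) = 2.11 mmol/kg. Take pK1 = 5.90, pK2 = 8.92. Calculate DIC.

DIC = 1.97 mmol/kg

CA = [HCO3⁻] + 2[CO3²⁻] = (α₁ + 2α₂)·DIC
At pH 7.86: [H⁺]/K1 = 10^-1.96 = 0.010965, K2/[H⁺] = 10^-1.06 = 0.087096
α₁ = 1/(1 + 0.010965 + 0.087096) = 1/1.0981 = 0.9107; α₂ = α₁·K2/[H⁺] = 0.07932
α₁ + 2α₂ = 1.0693
DIC = CA / (α₁ + 2α₂) = 2.11 / 1.0693 = 1.97 mmol/kg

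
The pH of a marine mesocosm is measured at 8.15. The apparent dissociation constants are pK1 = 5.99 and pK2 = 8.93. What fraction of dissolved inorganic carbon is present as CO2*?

α₀ = 0.00590

α₀ = 1 / (1 + K1/[H⁺] + K1K2/[H⁺]²) = 1 / (1 + 10^+2.16 + 10^+1.38)
   = 1 / (1 + 144.54 + 23.988) = 1/169.53 = 0.005899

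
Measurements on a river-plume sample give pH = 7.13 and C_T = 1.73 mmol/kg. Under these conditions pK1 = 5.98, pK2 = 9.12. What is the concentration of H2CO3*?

[CO2*] = 0.113 mmol/kg

α₀ = 1 / (1 + K1/[H⁺] + K1K2/[H⁺]²) = 1 / (1 + 10^+1.15 + 10^-0.84)
   = 1 / (1 + 14.125 + 0.14454) = 1/15.270 = 0.06549
[CO2*] = α₀ × DIC = 0.06549 × 1.73 = 0.113 mmol/kg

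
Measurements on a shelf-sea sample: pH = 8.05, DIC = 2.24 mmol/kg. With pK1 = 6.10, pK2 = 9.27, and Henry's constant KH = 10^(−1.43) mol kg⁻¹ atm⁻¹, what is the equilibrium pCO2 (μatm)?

pCO2 = 631 μatm

α₀ = 1 / (1 + K1/[H⁺] + K1K2/[H⁺]²) = 1 / (1 + 10^+1.95 + 10^+0.73)
   = 1 / (1 + 89.125 + 5.3703) = 1/95.495 = 0.01047
[CO2*] = α₀ × DIC = 0.01047 × 2.24 = 0.02346 mmol/kg
pCO2 = [CO2*]/KH = 2.346×10^-5 / 3.715×10^-2 = 631 μatm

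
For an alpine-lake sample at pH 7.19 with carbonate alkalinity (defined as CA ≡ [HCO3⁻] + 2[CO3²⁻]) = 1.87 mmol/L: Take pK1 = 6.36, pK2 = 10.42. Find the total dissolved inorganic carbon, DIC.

CA = [HCO3⁻] + 2[CO3²⁻] = (α₁ + 2α₂)·DIC
At pH 7.19: [H⁺]/K1 = 10^-0.83 = 0.14791, K2/[H⁺] = 10^-3.23 = 0.00058884
α₁ = 1/(1 + 0.14791 + 0.00058884) = 1/1.1485 = 0.8707; α₂ = α₁·K2/[H⁺] = 0.0005127
α₁ + 2α₂ = 0.8717
DIC = CA / (α₁ + 2α₂) = 1.87 / 0.8717 = 2.15 mmol/L

DIC = 2.15 mmol/L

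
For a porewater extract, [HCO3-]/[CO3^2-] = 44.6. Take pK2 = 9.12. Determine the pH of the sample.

From K2 = [H⁺][CO3^2-]/[HCO3-]:  pH = pK2 − log₁₀([HCO3-]/[CO3^2-])
log₁₀(44.6) = +1.649
pH = 9.12 − (+1.649) = 7.47

pH = 7.47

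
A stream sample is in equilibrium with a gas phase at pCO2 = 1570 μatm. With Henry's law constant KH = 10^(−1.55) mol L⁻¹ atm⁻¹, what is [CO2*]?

KH = 10^(−1.55) = 2.818×10^-2 mol L⁻¹ atm⁻¹
[CO2*] = KH · pCO2 = 2.818×10^-2 × 1570×10^-6 atm = 4.42×10^-5 mol/L

[CO2*] = 44.2 μmol/L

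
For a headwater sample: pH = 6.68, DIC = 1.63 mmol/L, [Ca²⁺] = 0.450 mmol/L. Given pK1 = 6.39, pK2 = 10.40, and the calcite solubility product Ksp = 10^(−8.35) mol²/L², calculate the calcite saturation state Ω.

Ω = 0.0207

α₂ = 1 / (1 + [H⁺]/K2 + [H⁺]²/(K1K2)) = 1 / (1 + 10^+3.72 + 10^+3.43)
   = 1 / (1 + 5248.1 + 2691.5) = 1/7940.6 = 0.0001259
[CO3²⁻] = α₂ × DIC = 0.0001259 × 1.63 = 0.0002053 mmol/L = 0.2053 μmol/L
Ksp = 10^(−8.35) = 4.467×10^-9
Ω = [Ca²⁺][CO3²⁻]/Ksp = (0.450×10^-3)(2.053×10^-7) / 4.467×10^-9 = 0.0207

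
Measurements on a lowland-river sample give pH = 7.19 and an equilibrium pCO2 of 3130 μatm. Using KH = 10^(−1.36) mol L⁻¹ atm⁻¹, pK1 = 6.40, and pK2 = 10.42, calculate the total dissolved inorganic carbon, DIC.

DIC = 0.980 mmol/L

[CO2*] = KH · pCO2 = 10^(−1.36) × 3130×10^-6 = 1.366×10^-4 mol/L
α₀ = 1/(1 + K1/[H⁺] + K1K2/[H⁺]²) = 1/(1 + 10^+0.79 + 10^-2.44) = 0.1395
DIC = [CO2*]/α₀ = 1.366×10^-4 / 0.1395 = 0.980 mmol/L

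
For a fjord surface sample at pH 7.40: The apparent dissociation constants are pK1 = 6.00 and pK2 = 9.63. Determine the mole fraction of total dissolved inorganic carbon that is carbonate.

α₂ = 0.00563

α₂ = 1 / (1 + [H⁺]/K2 + [H⁺]²/(K1K2)) = 1 / (1 + 10^+2.23 + 10^+0.83)
   = 1 / (1 + 169.82 + 6.7608) = 1/177.59 = 0.005631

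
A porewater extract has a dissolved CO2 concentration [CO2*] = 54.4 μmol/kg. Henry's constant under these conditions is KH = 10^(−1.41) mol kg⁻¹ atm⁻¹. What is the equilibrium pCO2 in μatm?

KH = 10^(−1.41) = 3.890×10^-2 mol kg⁻¹ atm⁻¹
pCO2 = [CO2*]/KH = 54.4×10^-6 / 3.890×10^-2 = 1.40×10^-3 atm = 1400 μatm

pCO2 = 1400 μatm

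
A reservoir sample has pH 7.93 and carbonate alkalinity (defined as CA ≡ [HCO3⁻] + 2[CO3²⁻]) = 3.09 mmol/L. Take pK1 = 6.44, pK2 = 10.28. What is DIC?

CA = [HCO3⁻] + 2[CO3²⁻] = (α₁ + 2α₂)·DIC
At pH 7.93: [H⁺]/K1 = 10^-1.49 = 0.032359, K2/[H⁺] = 10^-2.35 = 0.0044668
α₁ = 1/(1 + 0.032359 + 0.0044668) = 1/1.0368 = 0.9645; α₂ = α₁·K2/[H⁺] = 0.004308
α₁ + 2α₂ = 0.9731
DIC = CA / (α₁ + 2α₂) = 3.09 / 0.9731 = 3.18 mmol/L

DIC = 3.18 mmol/L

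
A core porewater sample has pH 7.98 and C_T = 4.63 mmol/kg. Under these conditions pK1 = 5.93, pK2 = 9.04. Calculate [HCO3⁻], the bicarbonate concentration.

α₁ = 1 / (1 + [H⁺]/K1 + K2/[H⁺]) = 1 / (1 + 10^-2.05 + 10^-1.06)
   = 1 / (1 + 0.0089125 + 0.087096) = 1/1.0960 = 0.9124
[HCO3⁻] = α₁ × DIC = 0.9124 × 4.63 = 4.22 mmol/kg

[HCO3⁻] = 4.22 mmol/kg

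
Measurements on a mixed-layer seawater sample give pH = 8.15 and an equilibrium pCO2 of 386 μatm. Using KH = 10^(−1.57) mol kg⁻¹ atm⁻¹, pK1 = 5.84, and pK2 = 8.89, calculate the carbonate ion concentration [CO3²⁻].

[CO2*] = KH · pCO2 = 10^(−1.57) × 386×10^-6 = 1.039×10^-5 mol/kg
α₀ = 1/(1 + K1/[H⁺] + K1K2/[H⁺]²) = 1/(1 + 10^+2.31 + 10^+1.57) = 0.004127
DIC = [CO2*]/α₀ = 1.039×10^-5 / 0.004127 = 2.518 mmol/kg
[CO3²⁻] = α₂·DIC; α₂ = 0.1533, so [CO3²⁻] = 0.1533 × 2.518 = 0.386 mmol/kg

[CO3²⁻] = 0.386 mmol/kg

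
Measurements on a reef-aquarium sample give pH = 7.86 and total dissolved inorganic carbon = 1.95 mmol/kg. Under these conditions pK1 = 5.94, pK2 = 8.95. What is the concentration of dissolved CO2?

[CO2*] = 0.0214 mmol/kg

α₀ = 1 / (1 + K1/[H⁺] + K1K2/[H⁺]²) = 1 / (1 + 10^+1.92 + 10^+0.83)
   = 1 / (1 + 83.176 + 6.7608) = 1/90.937 = 0.01100
[CO2*] = α₀ × DIC = 0.01100 × 1.95 = 0.0214 mmol/kg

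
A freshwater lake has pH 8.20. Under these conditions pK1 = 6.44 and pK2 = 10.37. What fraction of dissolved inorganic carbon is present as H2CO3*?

α₀ = 0.0170

α₀ = 1 / (1 + K1/[H⁺] + K1K2/[H⁺]²) = 1 / (1 + 10^+1.76 + 10^-0.41)
   = 1 / (1 + 57.544 + 0.38905) = 1/58.933 = 0.01697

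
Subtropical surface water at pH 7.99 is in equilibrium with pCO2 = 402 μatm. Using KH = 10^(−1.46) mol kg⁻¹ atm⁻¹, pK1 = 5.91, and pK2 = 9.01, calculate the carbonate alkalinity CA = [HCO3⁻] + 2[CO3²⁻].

[CO2*] = KH · pCO2 = 10^(−1.46) × 402×10^-6 = 1.394×10^-5 mol/kg
α₀ = 1/(1 + K1/[H⁺] + K1K2/[H⁺]²) = 1/(1 + 10^+2.08 + 10^+1.06) = 0.007535
DIC = [CO2*]/α₀ = 1.394×10^-5 / 0.007535 = 1.850 mmol/kg
CA = (α₁ + 2α₂)·DIC = (0.9059 + 2×0.08652) × 1.850 = 2.00 mmol/kg

CA = 2.00 mmol/kg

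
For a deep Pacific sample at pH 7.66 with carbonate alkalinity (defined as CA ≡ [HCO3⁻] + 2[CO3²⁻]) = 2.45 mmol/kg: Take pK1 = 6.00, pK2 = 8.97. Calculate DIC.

DIC = 2.39 mmol/kg

CA = [HCO3⁻] + 2[CO3²⁻] = (α₁ + 2α₂)·DIC
At pH 7.66: [H⁺]/K1 = 10^-1.66 = 0.021878, K2/[H⁺] = 10^-1.31 = 0.048978
α₁ = 1/(1 + 0.021878 + 0.048978) = 1/1.0709 = 0.9338; α₂ = α₁·K2/[H⁺] = 0.04574
α₁ + 2α₂ = 1.0253
DIC = CA / (α₁ + 2α₂) = 2.45 / 1.0253 = 2.39 mmol/kg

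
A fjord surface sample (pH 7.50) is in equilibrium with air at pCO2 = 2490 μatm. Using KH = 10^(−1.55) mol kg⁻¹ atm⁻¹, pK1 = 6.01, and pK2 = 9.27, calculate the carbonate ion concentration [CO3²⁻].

[CO3²⁻] = 0.0368 mmol/kg

[CO2*] = KH · pCO2 = 10^(−1.55) × 2490×10^-6 = 7.018×10^-5 mol/kg
α₀ = 1/(1 + K1/[H⁺] + K1K2/[H⁺]²) = 1/(1 + 10^+1.49 + 10^-0.28) = 0.03084
DIC = [CO2*]/α₀ = 7.018×10^-5 / 0.03084 = 2.276 mmol/kg
[CO3²⁻] = α₂·DIC; α₂ = 0.01618, so [CO3²⁻] = 0.01618 × 2.276 = 0.0368 mmol/kg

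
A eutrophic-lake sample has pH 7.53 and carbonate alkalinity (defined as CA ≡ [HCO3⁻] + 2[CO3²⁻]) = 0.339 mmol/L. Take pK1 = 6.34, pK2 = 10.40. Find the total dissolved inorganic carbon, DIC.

CA = [HCO3⁻] + 2[CO3²⁻] = (α₁ + 2α₂)·DIC
At pH 7.53: [H⁺]/K1 = 10^-1.19 = 0.064565, K2/[H⁺] = 10^-2.87 = 0.0013490
α₁ = 1/(1 + 0.064565 + 0.0013490) = 1/1.0659 = 0.9382; α₂ = α₁·K2/[H⁺] = 0.001266
α₁ + 2α₂ = 0.9407
DIC = CA / (α₁ + 2α₂) = 0.339 / 0.9407 = 0.360 mmol/L

DIC = 0.360 mmol/L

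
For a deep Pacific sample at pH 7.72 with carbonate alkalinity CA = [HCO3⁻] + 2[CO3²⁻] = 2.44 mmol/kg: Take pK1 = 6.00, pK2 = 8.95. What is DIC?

CA = [HCO3⁻] + 2[CO3²⁻] = (α₁ + 2α₂)·DIC
At pH 7.72: [H⁺]/K1 = 10^-1.72 = 0.019055, K2/[H⁺] = 10^-1.23 = 0.058884
α₁ = 1/(1 + 0.019055 + 0.058884) = 1/1.0779 = 0.9277; α₂ = α₁·K2/[H⁺] = 0.05463
α₁ + 2α₂ = 1.0369
DIC = CA / (α₁ + 2α₂) = 2.44 / 1.0369 = 2.35 mmol/kg

DIC = 2.35 mmol/kg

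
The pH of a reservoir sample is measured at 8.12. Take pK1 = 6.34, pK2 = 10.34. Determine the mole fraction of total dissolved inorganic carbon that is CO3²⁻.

α₂ = 0.00589

α₂ = 1 / (1 + [H⁺]/K2 + [H⁺]²/(K1K2)) = 1 / (1 + 10^+2.22 + 10^+0.44)
   = 1 / (1 + 165.96 + 2.7542) = 1/169.71 = 0.005892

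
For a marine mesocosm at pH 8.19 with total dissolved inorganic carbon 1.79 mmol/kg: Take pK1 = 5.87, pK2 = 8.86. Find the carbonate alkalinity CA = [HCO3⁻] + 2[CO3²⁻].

CA = [HCO3⁻] + 2[CO3²⁻] = (α₁ + 2α₂)·DIC
At pH 8.19: [H⁺]/K1 = 10^-2.32 = 0.0047863, K2/[H⁺] = 10^-0.67 = 0.21380
α₁ = 1/(1 + 0.0047863 + 0.21380) = 1/1.2186 = 0.8206; α₂ = α₁·K2/[H⁺] = 0.1754
α₁ + 2α₂ = 1.1715
CA = 1.1715 × 1.79 = 2.10 mmol/kg

CA = 2.10 mmol/kg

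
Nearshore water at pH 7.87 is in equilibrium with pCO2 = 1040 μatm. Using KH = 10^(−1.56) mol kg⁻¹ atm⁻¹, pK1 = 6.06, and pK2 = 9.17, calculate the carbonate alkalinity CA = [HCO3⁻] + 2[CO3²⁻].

CA = 2.03 mmol/kg

[CO2*] = KH · pCO2 = 10^(−1.56) × 1040×10^-6 = 2.864×10^-5 mol/kg
α₀ = 1/(1 + K1/[H⁺] + K1K2/[H⁺]²) = 1/(1 + 10^+1.81 + 10^+0.51) = 0.01453
DIC = [CO2*]/α₀ = 2.864×10^-5 / 0.01453 = 1.971 mmol/kg
CA = (α₁ + 2α₂)·DIC = (0.9384 + 2×0.04703) × 1.971 = 2.03 mmol/kg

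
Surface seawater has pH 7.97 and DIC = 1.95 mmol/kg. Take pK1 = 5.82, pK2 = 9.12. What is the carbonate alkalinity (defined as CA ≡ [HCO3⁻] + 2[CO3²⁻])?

CA = 2.07 mmol/kg

CA = [HCO3⁻] + 2[CO3²⁻] = (α₁ + 2α₂)·DIC
At pH 7.97: [H⁺]/K1 = 10^-2.15 = 0.0070795, K2/[H⁺] = 10^-1.15 = 0.070795
α₁ = 1/(1 + 0.0070795 + 0.070795) = 1/1.0779 = 0.9278; α₂ = α₁·K2/[H⁺] = 0.06568
α₁ + 2α₂ = 1.0591
CA = 1.0591 × 1.95 = 2.07 mmol/kg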